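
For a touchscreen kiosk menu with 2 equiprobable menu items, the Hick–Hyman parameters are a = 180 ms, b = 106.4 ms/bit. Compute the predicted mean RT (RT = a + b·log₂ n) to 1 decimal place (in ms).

286.4 ms

log₂(2) = 1 bits, so RT = 180 + 106.4 × 1 ≈ 286.400 ms.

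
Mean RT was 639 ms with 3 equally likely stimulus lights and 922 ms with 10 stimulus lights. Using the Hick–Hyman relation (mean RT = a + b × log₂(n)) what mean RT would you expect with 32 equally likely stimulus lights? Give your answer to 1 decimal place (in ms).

Solve the two-equation system in a and b:
  b = (922 − 639) / (log₂ 10 − log₂ 3) = 283 / (3.3219 − 1.5850) = 162.928 ms/bit
  a = 639 − 162.928 × 1.5850 = 380.766 ms
Then RT(32) = 380.766 + 162.928 × log₂ 32 = 380.766 + 162.928 × 5 ≈ 1195.405 ms.

1195.4 ms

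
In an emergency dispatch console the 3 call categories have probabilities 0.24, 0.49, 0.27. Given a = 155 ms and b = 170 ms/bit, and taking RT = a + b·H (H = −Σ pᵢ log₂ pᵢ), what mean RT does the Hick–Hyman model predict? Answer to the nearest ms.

411 ms

Entropy contributions −pᵢ log₂ pᵢ: 0.4941, 0.5043, 0.5100; sum H = 1.5084 bits.
RT = a + bH = 155 + 170·1.5084 = 411.43 ms.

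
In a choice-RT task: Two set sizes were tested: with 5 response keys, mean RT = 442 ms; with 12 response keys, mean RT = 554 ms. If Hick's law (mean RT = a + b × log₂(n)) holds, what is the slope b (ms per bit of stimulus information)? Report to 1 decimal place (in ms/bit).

Slope: b = (554 − 442) / (log₂ 12 − log₂ 5) = 112/1.2630 = 88.675 ms/bit.

88.7 ms/bit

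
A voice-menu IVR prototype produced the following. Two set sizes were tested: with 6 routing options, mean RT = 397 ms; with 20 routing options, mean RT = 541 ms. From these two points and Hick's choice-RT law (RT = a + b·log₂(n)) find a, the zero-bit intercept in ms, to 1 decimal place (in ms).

182.7 ms

b = (RT₂ − RT₁)/(log₂ n₂ − log₂ n₁) = (541 − 397)/(4.3219 − 2.5850) = 82.903 ms/bit.
a = RT₁ − b·log₂ n₁ = 397 − 82.903 × 2.5850 = 182.698 ms.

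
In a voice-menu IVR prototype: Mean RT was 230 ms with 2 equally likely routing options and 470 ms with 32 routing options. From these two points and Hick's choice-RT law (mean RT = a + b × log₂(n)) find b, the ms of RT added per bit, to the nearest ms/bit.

60 ms/bit

The slope on a log₂ axis is (470 − 230) / (5 − 1) = 60 ms/bit.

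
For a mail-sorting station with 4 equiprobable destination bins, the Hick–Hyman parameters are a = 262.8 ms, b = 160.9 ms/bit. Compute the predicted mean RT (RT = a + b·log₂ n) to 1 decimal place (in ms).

584.6 ms

log₂(4) = 2 bits, so RT = 262.8 + 160.9 × 2 ≈ 584.600 ms.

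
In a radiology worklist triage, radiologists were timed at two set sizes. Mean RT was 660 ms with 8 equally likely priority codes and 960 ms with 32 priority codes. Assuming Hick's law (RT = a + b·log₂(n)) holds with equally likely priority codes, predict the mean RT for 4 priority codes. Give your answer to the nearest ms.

RT is linear in log₂ n, so two points fix the line:
  b = (960 − 660) / (log₂ 32 − log₂ 8) = 300 / (5 − 3) = 150 ms/bit
  a = 660 − 150 × 3 = 210 ms
Then RT(4) = 210 + 150 × log₂ 4 = 210 + 150 × 2 ≈ 510.000 ms.

510 ms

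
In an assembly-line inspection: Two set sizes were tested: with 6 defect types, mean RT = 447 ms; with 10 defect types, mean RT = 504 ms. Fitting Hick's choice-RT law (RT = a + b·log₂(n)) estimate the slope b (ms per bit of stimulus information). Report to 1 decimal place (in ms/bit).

77.3 ms/bit

Slope: b = (504 − 447) / (log₂ 10 − log₂ 6) = 57/0.7370 = 77.344 ms/bit.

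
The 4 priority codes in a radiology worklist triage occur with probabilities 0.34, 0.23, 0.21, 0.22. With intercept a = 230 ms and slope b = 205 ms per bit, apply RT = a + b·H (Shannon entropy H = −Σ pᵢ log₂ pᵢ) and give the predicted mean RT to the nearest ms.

Entropy contributions −pᵢ log₂ pᵢ: 0.5292, 0.4877, 0.4728, 0.4806; sum H = 1.9702 bits.
RT = a + bH = 230 + 205·1.9702 = 633.90 ms.

634 ms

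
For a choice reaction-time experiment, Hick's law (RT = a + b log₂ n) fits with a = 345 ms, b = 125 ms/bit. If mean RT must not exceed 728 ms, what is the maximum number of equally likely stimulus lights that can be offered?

Set 345 + 125·log₂ n ≤ 728 → log₂ n ≤ (728 − 345)/125 = 3.0640.
So n ≤ 2^3.0640 = 8.363; the largest integer n is 8.

8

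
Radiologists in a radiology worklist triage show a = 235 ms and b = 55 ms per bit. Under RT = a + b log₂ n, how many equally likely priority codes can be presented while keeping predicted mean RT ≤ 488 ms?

24

Set 235 + 55·log₂ n ≤ 488 → log₂ n ≤ (488 − 235)/55 = 4.6000.
So n ≤ 2^4.6000 = 24.251; the largest integer n is 24.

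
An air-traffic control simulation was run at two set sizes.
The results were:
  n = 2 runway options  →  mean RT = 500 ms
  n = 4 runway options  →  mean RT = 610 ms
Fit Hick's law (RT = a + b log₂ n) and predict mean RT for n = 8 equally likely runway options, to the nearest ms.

RT is linear in log₂ n, so two points fix the line:
  b = (610 − 500) / (log₂ 4 − log₂ 2) = 110 / (2 − 1) = 110 ms/bit
  a = 500 − 110 × 1 = 390 ms
Then RT(8) = 390 + 110 × log₂ 8 = 390 + 110 × 3 ≈ 720.000 ms.

720 ms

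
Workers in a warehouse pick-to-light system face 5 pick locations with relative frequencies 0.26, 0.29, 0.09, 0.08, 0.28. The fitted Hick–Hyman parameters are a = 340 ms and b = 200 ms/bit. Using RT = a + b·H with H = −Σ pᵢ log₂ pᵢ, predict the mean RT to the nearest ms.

768 ms

Entropy contributions −pᵢ log₂ pᵢ: 0.5053, 0.5179, 0.3127, 0.2915, 0.5142; sum H = 2.1416 bits.
RT = a + bH = 340 + 200·2.1416 = 768.31 ms.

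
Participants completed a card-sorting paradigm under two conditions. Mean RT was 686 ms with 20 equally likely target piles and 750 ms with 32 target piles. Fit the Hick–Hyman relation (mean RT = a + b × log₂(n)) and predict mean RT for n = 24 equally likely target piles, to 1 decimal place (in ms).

710.8 ms

Fit slope and intercept:
  b = (750 − 686) / (log₂ 32 − log₂ 20) = 64 / (5 − 4.3219) = 94.385 ms/bit
  a = 686 − 94.385 × 4.3219 = 278.074 ms
Then RT(24) = 278.074 + 94.385 × log₂ 24 = 278.074 + 94.385 × 4.5850 ≈ 710.827 ms.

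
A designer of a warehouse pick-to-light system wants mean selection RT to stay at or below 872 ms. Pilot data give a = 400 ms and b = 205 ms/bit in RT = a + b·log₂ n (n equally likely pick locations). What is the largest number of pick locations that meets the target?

4

Information budget: (872 − 400)/205 = 2.3024 bits, so n ≤ 2^2.3024 = 4.933 → at most 4.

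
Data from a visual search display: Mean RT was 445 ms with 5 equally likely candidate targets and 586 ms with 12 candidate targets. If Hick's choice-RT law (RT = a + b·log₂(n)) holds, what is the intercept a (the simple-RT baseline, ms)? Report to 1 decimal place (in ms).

The slope on a log₂ axis is (586 − 445) / (3.5850 − 2.3219) = 111.636 ms/bit.
a = RT₁ − b·log₂ n₁ = 445 − 111.636 × 2.3219 = 185.789 ms.

185.8 ms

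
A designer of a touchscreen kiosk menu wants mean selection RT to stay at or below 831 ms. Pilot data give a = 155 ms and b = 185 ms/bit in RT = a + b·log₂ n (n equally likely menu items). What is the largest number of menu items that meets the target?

12

Set 155 + 185·log₂ n ≤ 831 → log₂ n ≤ (831 − 155)/185 = 3.6541.
So n ≤ 2^3.6541 = 12.589; the largest integer n is 12.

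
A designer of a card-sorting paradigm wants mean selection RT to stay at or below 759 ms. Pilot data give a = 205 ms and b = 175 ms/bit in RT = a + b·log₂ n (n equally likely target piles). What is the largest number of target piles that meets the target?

8

Set 205 + 175·log₂ n ≤ 759 → log₂ n ≤ (759 − 205)/175 = 3.1657.
So n ≤ 2^3.1657 = 8.974; the largest integer n is 8.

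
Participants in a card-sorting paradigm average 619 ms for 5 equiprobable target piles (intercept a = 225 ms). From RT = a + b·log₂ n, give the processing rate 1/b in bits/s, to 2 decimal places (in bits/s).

5.89 bits/s

b = (619 − 225)/log₂ 5 = 394/2.3219 = 169.687 ms per bit = 0.16969 s/bit; the reciprocal is 5.893 bits/s.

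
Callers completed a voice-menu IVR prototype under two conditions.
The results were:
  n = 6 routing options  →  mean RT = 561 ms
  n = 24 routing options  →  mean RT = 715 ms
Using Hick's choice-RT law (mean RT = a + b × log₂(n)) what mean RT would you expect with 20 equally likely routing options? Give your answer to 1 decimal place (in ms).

694.7 ms

Fit slope and intercept:
  b = (715 − 561) / (log₂ 24 − log₂ 6) = 154 / (4.5850 − 2.5850) = 77.000 ms/bit
  a = 561 − 77.000 × 2.5850 = 361.958 ms
Then RT(20) = 361.958 + 77.000 × log₂ 20 = 361.958 + 77.000 × 4.3219 ≈ 694.746 ms.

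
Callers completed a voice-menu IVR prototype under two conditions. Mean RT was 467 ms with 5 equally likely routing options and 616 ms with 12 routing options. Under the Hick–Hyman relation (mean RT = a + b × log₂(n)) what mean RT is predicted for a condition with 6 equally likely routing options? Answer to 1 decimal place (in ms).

With log₂ n on the abscissa the relation is linear; from the two conditions:
  b = (616 − 467) / (log₂ 12 − log₂ 5) = 149 / (3.5850 − 2.3219) = 117.970 ms/bit
  a = 467 − 117.970 × 2.3219 = 193.082 ms
Then RT(6) = 193.082 + 117.970 × log₂ 6 = 193.082 + 117.970 × 2.5850 ≈ 498.030 ms.

498.0 ms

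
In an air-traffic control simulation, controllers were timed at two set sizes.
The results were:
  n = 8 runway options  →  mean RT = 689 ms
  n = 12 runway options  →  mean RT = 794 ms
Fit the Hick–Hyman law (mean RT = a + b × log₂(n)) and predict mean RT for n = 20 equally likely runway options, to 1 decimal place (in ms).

926.3 ms

With log₂ n on the abscissa the relation is linear; from the two conditions:
  b = (794 − 689) / (log₂ 12 − log₂ 8) = 105 / (3.5850 − 3) = 179.499 ms/bit
  a = 689 − 179.499 × 3 = 150.504 ms
Then RT(20) = 150.504 + 179.499 × log₂ 20 = 150.504 + 179.499 × 4.3219 ≈ 926.284 ms.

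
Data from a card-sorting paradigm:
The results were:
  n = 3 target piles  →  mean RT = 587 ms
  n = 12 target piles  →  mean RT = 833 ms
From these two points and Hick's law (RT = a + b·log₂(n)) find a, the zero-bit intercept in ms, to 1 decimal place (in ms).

The slope on a log₂ axis is (833 − 587) / (3.5850 − 1.5850) = 123.000 ms/bit.
Intercept: a = 587 − 123.000·log₂(3) = 392.050 ms.

392.0 ms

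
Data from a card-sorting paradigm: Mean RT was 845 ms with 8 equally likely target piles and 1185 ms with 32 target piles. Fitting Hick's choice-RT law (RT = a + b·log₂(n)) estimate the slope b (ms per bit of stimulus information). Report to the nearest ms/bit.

The slope on a log₂ axis is (1185 − 845) / (5 − 3) = 170 ms/bit.

170 ms/bit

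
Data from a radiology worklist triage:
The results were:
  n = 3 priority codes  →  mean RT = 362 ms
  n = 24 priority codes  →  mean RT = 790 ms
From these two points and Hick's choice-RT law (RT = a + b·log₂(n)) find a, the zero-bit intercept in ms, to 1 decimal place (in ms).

The slope on a log₂ axis is (790 − 362) / (4.5850 − 1.5850) = 142.667 ms/bit.
a = RT₁ − b·log₂ n₁ = 362 − 142.667 × 1.5850 = 135.879 ms.

135.9 ms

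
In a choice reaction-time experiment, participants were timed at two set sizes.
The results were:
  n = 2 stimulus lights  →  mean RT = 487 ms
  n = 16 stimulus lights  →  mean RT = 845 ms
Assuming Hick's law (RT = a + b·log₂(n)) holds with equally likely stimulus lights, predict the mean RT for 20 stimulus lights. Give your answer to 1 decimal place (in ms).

With log₂ n on the abscissa the relation is linear; from the two conditions:
  b = (845 − 487) / (log₂ 16 − log₂ 2) = 358 / (4 − 1) = 119.333 ms/bit
  a = 487 − 119.333 × 1 = 367.667 ms
Then RT(20) = 367.667 + 119.333 × log₂ 20 = 367.667 + 119.333 × 4.3219 ≈ 883.417 ms.

883.4 ms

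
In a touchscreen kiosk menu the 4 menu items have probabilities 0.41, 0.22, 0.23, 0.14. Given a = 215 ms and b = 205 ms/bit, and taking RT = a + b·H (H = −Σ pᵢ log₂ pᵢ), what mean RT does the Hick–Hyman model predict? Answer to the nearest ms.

603 ms

Entropy contributions −pᵢ log₂ pᵢ: 0.5274, 0.4806, 0.4877, 0.3971; sum H = 1.8927 bits.
RT = a + bH = 215 + 205·1.8927 = 603.01 ms.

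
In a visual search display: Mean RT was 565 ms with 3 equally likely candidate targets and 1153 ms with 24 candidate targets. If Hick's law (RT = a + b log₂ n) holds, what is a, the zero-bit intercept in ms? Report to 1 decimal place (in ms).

254.3 ms

Slope: b = (1153 − 565) / (log₂ 24 − log₂ 3) = 588/3.0000 = 196.000 ms/bit.
a = RT₁ − b·log₂ n₁ = 565 − 196.000 × 1.5850 = 254.347 ms.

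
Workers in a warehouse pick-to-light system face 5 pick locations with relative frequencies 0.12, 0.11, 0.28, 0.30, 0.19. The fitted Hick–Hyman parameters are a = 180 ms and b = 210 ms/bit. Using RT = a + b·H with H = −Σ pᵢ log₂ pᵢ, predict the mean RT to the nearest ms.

644 ms

H = 0.12·log₂(1/0.12) + 0.11·log₂(1/0.11) + 0.28·log₂(1/0.28) + 0.30·log₂(1/0.30) + 0.19·log₂(1/0.19) = 2.2079 bits.
RT = 180 + 210 × 2.2079 = 643.66 ms.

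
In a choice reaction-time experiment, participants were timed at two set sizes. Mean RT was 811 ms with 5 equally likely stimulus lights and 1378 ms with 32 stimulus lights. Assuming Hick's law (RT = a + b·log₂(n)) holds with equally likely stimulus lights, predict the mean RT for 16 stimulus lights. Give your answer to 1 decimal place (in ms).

Fit slope and intercept:
  b = (1378 − 811) / (log₂ 32 − log₂ 5) = 567 / (5 − 2.3219) = 211.719 ms/bit
  a = 811 − 211.719 × 2.3219 = 319.403 ms
Then RT(16) = 319.403 + 211.719 × log₂ 16 = 319.403 + 211.719 × 4 ≈ 1166.281 ms.

1166.3 ms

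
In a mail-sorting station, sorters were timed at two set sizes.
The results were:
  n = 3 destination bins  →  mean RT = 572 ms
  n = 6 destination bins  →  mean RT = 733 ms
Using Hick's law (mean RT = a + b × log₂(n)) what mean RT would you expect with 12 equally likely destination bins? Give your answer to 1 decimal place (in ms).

Fit slope and intercept:
  b = (733 − 572) / (log₂ 6 − log₂ 3) = 161 / (2.5850 − 1.5850) = 161.000 ms/bit
  a = 572 − 161.000 × 1.5850 = 316.821 ms
Then RT(12) = 316.821 + 161.000 × log₂ 12 = 316.821 + 161.000 × 3.5850 ≈ 894.000 ms.

894.0 ms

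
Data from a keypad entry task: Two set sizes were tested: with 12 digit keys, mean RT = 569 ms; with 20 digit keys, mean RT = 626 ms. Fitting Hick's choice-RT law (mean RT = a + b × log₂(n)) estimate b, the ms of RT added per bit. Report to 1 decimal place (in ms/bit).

The slope on a log₂ axis is (626 − 569) / (4.3219 − 3.5850) = 77.344 ms/bit.

77.3 ms/bit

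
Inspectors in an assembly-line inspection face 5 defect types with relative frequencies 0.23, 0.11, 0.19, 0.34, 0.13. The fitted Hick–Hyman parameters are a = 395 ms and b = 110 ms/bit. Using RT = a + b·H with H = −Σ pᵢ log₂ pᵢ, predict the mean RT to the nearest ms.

638 ms

H = 0.23·log₂(1/0.23) + 0.11·log₂(1/0.11) + 0.19·log₂(1/0.19) + 0.34·log₂(1/0.34) + 0.13·log₂(1/0.13) = 2.2050 bits.
RT = 395 + 110 × 2.2050 = 637.55 ms.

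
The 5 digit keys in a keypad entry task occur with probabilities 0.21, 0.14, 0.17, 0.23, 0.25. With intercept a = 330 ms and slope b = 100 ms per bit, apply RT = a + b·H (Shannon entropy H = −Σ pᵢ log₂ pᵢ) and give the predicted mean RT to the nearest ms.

Entropy contributions −pᵢ log₂ pᵢ: 0.4728, 0.3971, 0.4346, 0.4877, 0.5000; sum H = 2.2922 bits.
RT = a + bH = 330 + 100·2.2922 = 559.22 ms.

559 ms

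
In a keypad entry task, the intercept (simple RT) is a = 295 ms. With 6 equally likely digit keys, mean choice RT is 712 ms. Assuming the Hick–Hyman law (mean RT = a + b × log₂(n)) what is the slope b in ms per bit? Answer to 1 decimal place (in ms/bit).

161.3 ms/bit

6 alternatives carry log₂ 6 = 2.5850 bits; the choice cost is 712 − 295 = 417 ms, so b = 417/2.5850 = 161.318 ms/bit.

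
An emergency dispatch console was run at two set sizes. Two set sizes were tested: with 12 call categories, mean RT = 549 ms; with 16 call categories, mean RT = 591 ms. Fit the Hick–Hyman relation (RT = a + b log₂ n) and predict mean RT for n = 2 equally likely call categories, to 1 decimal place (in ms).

287.4 ms

Solve the two-equation system in a and b:
  b = (591 − 549) / (log₂ 16 − log₂ 12) = 42 / (4 − 3.5850) = 101.196 ms/bit
  a = 549 − 101.196 × 3.5850 = 186.217 ms
Then RT(2) = 186.217 + 101.196 × log₂ 2 = 186.217 + 101.196 × 1 ≈ 287.413 ms.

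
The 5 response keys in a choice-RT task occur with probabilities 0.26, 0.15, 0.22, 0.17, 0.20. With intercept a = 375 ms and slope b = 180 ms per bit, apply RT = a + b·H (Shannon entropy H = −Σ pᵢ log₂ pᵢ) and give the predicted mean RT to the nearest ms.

788 ms

H = 0.26·log₂(1/0.26) + 0.15·log₂(1/0.15) + 0.22·log₂(1/0.22) + 0.17·log₂(1/0.17) + 0.20·log₂(1/0.20) = 2.2954 bits.
RT = 375 + 180 × 2.2954 = 788.17 ms.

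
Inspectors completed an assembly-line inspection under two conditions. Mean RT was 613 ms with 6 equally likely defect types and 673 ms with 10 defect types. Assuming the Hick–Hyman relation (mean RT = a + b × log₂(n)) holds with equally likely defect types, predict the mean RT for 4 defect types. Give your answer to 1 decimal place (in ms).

Solve the two-equation system in a and b:
  b = (673 − 613) / (log₂ 10 − log₂ 6) = 60 / (3.3219 − 2.5850) = 81.415 ms/bit
  a = 613 − 81.415 × 2.5850 = 402.545 ms
Then RT(4) = 402.545 + 81.415 × log₂ 4 = 402.545 + 81.415 × 2 ≈ 565.375 ms.

565.4 ms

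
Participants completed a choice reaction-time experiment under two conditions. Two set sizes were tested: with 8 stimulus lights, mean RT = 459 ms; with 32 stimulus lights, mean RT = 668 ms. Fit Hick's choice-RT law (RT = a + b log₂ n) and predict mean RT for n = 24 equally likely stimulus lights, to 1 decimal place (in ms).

624.6 ms

RT is linear in log₂ n, so two points fix the line:
  b = (668 − 459) / (log₂ 32 − log₂ 8) = 209 / (5 − 3) = 104.500 ms/bit
  a = 459 − 104.500 × 3 = 145.500 ms
Then RT(24) = 145.500 + 104.500 × log₂ 24 = 145.500 + 104.500 × 4.5850 ≈ 624.629 ms.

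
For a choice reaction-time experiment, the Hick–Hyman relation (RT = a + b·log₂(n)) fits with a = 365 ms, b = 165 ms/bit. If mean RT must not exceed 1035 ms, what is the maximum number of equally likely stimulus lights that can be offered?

16

Set 365 + 165·log₂ n ≤ 1035 → log₂ n ≤ (1035 − 365)/165 = 4.0606.
So n ≤ 2^4.0606 = 16.686; the largest integer n is 16.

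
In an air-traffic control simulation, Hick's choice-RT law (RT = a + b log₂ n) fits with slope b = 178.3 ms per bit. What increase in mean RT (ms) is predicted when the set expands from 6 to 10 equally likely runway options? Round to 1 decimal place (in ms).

ΔRT = (a + b log₂ n₂) − (a + b log₂ n₁) = b·(log₂ n₂ − log₂ n₁).
log₂(10) − log₂(6) = 3.3219 − 2.5850 = 0.7370.
ΔRT = 178.3 × 0.7370 = 131.401 ms.

131.4 ms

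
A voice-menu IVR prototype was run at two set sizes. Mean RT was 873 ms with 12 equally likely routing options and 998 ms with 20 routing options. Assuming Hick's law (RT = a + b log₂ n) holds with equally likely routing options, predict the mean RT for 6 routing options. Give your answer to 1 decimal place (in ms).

Fit slope and intercept:
  b = (998 − 873) / (log₂ 20 − log₂ 12) = 125 / (4.3219 − 3.5850) = 169.614 ms/bit
  a = 873 − 169.614 × 3.5850 = 264.939 ms
Then RT(6) = 264.939 + 169.614 × log₂ 6 = 264.939 + 169.614 × 2.5850 ≈ 703.386 ms.

703.4 ms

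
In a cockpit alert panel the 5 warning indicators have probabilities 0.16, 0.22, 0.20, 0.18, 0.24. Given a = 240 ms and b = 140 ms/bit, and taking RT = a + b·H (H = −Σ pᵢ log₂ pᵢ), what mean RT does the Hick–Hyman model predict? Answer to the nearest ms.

563 ms

H = 0.16·log₂(1/0.16) + 0.22·log₂(1/0.22) + 0.20·log₂(1/0.20) + 0.18·log₂(1/0.18) + 0.24·log₂(1/0.24) = 2.3074 bits.
RT = 240 + 140 × 2.3074 = 563.04 ms.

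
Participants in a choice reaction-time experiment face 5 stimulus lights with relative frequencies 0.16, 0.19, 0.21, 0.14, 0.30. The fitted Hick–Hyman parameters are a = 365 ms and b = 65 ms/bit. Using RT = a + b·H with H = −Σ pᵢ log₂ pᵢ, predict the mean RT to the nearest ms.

Entropy contributions −pᵢ log₂ pᵢ: 0.4230, 0.4552, 0.4728, 0.3971, 0.5211; sum H = 2.2693 bits.
RT = a + bH = 365 + 65·2.2693 = 512.50 ms.

513 ms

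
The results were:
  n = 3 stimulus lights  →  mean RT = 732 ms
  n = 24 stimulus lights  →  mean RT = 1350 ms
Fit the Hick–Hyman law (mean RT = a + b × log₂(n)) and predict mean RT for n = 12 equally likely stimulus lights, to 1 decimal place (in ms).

With log₂ n on the abscissa the relation is linear; from the two conditions:
  b = (1350 − 732) / (log₂ 24 − log₂ 3) = 618 / (4.5850 − 1.5850) = 206.000 ms/bit
  a = 732 − 206.000 × 1.5850 = 405.498 ms
Then RT(12) = 405.498 + 206.000 × log₂ 12 = 405.498 + 206.000 × 3.5850 ≈ 1144.000 ms.

1144.0 ms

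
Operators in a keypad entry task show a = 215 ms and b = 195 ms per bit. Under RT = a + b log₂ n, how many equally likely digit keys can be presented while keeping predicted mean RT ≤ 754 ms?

6

Set 215 + 195·log₂ n ≤ 754 → log₂ n ≤ (754 − 215)/195 = 2.7641.
So n ≤ 2^2.7641 = 6.793; the largest integer n is 6.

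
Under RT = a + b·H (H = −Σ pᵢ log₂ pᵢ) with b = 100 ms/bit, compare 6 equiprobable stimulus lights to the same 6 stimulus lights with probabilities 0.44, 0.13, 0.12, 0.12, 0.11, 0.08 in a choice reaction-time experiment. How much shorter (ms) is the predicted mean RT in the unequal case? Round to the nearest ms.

31 ms

The RT saving is b·ΔH. Equiprobable H₀ = log₂(6) = 2.5850 bits; with the given probabilities H = 2.2797 bits.
b·(H₀ − H) = 100 × (2.5850 − 2.2797) = 30.52 ms.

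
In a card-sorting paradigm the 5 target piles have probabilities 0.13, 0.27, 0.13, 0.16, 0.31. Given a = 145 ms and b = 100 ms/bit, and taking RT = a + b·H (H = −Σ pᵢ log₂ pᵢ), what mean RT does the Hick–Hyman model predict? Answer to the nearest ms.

367 ms

Entropy contributions −pᵢ log₂ pᵢ: 0.3826, 0.5100, 0.3826, 0.4230, 0.5238; sum H = 2.2221 bits.
RT = a + bH = 145 + 100·2.2221 = 367.21 ms.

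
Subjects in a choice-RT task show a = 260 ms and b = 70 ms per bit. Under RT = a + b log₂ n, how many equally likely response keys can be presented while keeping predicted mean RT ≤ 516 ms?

12

70·log₂ n ≤ 516 − 260 = 256, giving log₂ n ≤ 3.6571 and n ≤ 12.616. The largest whole number is 12.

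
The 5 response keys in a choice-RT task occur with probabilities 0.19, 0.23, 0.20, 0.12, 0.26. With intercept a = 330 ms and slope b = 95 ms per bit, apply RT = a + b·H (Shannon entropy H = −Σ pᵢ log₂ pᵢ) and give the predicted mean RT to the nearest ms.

547 ms

H = 0.19·log₂(1/0.19) + 0.23·log₂(1/0.23) + 0.20·log₂(1/0.20) + 0.12·log₂(1/0.12) + 0.26·log₂(1/0.26) = 2.2796 bits.
RT = 330 + 95 × 2.2796 = 546.57 ms.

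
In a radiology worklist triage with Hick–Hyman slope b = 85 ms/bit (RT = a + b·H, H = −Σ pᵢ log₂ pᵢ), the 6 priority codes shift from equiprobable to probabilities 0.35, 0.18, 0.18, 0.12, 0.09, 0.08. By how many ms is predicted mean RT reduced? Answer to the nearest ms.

16 ms

The RT saving is b·ΔH. Equiprobable H₀ = log₂(6) = 2.5850 bits; with the given probabilities H = 2.3919 bits.
b·(H₀ − H) = 85 × (2.5850 − 2.3919) = 16.41 ms.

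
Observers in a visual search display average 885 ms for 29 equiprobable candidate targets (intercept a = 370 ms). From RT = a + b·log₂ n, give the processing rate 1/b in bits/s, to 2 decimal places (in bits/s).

b = (885 − 370)/log₂ 29 = 515/4.8580 = 106.011 ms per bit = 0.10601 s/bit; the reciprocal is 9.433 bits/s.

9.43 bits/s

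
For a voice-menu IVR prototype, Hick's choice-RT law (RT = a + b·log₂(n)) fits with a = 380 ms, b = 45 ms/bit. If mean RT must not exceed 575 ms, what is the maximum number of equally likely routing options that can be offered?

45·log₂ n ≤ 575 − 380 = 195, giving log₂ n ≤ 4.3333 and n ≤ 20.159. The largest whole number is 20.

20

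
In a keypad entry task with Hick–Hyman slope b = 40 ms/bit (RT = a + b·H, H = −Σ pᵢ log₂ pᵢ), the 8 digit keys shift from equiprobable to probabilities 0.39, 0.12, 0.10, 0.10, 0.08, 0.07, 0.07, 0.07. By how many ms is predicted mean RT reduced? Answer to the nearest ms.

The RT saving is b·ΔH. Equiprobable H₀ = log₂(8) = 3.0000 bits; with the given probabilities H = 2.6584 bits.
b·(H₀ − H) = 40 × (3.0000 − 2.6584) = 13.66 ms.

14 ms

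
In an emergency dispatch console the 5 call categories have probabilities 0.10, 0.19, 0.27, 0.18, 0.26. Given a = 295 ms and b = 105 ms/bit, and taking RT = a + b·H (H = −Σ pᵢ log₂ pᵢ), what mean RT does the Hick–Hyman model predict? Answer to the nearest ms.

Entropy contributions −pᵢ log₂ pᵢ: 0.3322, 0.4552, 0.5100, 0.4453, 0.5053; sum H = 2.2480 bits.
RT = a + bH = 295 + 105·2.2480 = 531.04 ms.

531 ms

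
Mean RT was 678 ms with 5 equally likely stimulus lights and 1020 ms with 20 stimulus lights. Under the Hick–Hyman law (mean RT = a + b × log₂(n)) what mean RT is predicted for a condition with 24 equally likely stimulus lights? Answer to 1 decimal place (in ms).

Fit slope and intercept:
  b = (1020 − 678) / (log₂ 20 − log₂ 5) = 342 / (4.3219 − 2.3219) = 171.000 ms/bit
  a = 678 − 171.000 × 2.3219 = 280.950 ms
Then RT(24) = 280.950 + 171.000 × log₂ 24 = 280.950 + 171.000 × 4.5850 ≈ 1064.979 ms.

1065.0 ms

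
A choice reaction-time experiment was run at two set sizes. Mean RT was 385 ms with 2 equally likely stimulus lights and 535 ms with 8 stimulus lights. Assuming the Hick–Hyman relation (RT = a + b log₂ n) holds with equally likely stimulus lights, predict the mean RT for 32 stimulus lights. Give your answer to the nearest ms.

685 ms

RT is linear in log₂ n, so two points fix the line:
  b = (535 − 385) / (log₂ 8 − log₂ 2) = 150 / (3 − 1) = 75 ms/bit
  a = 385 − 75 × 1 = 310 ms
Then RT(32) = 310 + 75 × log₂ 32 = 310 + 75 × 5 ≈ 685.000 ms.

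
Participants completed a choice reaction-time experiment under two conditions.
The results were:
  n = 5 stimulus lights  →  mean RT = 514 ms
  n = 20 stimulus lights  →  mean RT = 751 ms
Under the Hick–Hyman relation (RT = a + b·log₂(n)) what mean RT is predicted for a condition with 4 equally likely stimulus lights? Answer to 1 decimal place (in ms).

Solve the two-equation system in a and b:
  b = (751 − 514) / (log₂ 20 − log₂ 5) = 237 / (4.3219 − 2.3219) = 118.500 ms/bit
  a = 514 − 118.500 × 2.3219 = 238.852 ms
Then RT(4) = 238.852 + 118.500 × log₂ 4 = 238.852 + 118.500 × 2 ≈ 475.852 ms.

475.9 ms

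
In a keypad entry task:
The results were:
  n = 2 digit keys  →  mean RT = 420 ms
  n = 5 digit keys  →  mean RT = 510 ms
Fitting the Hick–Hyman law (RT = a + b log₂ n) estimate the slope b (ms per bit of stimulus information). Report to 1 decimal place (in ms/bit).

68.1 ms/bit

Slope: b = (510 − 420) / (log₂ 5 − log₂ 2) = 90/1.3219 = 68.082 ms/bit.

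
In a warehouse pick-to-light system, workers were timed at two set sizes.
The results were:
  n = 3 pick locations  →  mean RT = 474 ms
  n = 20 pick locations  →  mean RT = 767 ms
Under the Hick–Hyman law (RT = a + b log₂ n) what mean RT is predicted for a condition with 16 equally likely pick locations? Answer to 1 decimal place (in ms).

With log₂ n on the abscissa the relation is linear; from the two conditions:
  b = (767 − 474) / (log₂ 20 − log₂ 3) = 293 / (4.3219 − 1.5850) = 107.053 ms/bit
  a = 474 − 107.053 × 1.5850 = 304.325 ms
Then RT(16) = 304.325 + 107.053 × log₂ 16 = 304.325 + 107.053 × 4 ≈ 732.537 ms.

732.5 ms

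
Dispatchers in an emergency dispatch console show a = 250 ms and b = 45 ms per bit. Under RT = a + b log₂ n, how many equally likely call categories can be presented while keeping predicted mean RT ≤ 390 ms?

Information budget: (390 − 250)/45 = 3.1111 bits, so n ≤ 2^3.1111 = 8.640 → at most 8.

8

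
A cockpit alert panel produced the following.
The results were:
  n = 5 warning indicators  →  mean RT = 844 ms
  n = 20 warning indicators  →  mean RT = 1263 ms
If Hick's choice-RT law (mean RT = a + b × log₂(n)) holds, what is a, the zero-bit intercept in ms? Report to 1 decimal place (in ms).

357.6 ms

b = (RT₂ − RT₁)/(log₂ n₂ − log₂ n₁) = (1263 − 844)/(4.3219 − 2.3219) = 209.500 ms/bit.
Intercept: a = 844 − 209.500·log₂(5) = 357.556 ms.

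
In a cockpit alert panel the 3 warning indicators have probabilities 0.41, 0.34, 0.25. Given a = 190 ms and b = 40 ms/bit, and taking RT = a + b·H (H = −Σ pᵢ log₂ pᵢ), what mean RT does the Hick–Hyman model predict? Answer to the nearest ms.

H = 0.41·log₂(1/0.41) + 0.34·log₂(1/0.34) + 0.25·log₂(1/0.25) = 1.5566 bits.
RT = 190 + 40 × 1.5566 = 252.26 ms.

252 ms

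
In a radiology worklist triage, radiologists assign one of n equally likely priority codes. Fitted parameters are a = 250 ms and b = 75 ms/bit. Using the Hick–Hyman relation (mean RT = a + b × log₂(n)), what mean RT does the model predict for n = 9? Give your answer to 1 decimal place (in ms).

487.7 ms

log₂(9) = 3.1699 bits, so RT = 250 + 75 × 3.1699 ≈ 487.744 ms.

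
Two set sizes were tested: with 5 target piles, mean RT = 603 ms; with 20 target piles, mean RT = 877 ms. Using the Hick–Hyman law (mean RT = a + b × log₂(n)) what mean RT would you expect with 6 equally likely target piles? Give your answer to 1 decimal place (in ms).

639.0 ms

Fit slope and intercept:
  b = (877 − 603) / (log₂ 20 − log₂ 5) = 274 / (4.3219 − 2.3219) = 137.000 ms/bit
  a = 603 − 137.000 × 2.3219 = 284.896 ms
Then RT(6) = 284.896 + 137.000 × log₂ 6 = 284.896 + 137.000 × 2.5850 ≈ 639.036 ms.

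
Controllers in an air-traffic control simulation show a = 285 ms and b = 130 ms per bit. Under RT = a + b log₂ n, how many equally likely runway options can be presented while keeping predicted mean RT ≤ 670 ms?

130·log₂ n ≤ 670 − 285 = 385, giving log₂ n ≤ 2.9615 and n ≤ 7.790. The largest whole number is 7.

7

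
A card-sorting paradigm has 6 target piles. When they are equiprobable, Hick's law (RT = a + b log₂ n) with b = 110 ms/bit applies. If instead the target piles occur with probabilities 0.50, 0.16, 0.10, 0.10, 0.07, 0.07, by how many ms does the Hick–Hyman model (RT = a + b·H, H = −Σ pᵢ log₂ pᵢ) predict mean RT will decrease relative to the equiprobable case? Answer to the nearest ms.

51 ms

Equiprobable entropy H₀ = log₂ 6 = 2.5850 bits.
Skewed entropy H = −Σ pᵢ log₂ pᵢ = 2.1245 bits.
ΔRT = b·(H₀ − H) = 110 × 0.4604 = 50.65 ms.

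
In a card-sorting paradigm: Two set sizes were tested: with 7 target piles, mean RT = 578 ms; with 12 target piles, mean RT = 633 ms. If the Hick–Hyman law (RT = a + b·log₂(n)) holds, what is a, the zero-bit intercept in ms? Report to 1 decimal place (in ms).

379.4 ms

The slope on a log₂ axis is (633 − 578) / (3.5850 − 2.8074) = 70.730 ms/bit.
a = RT₁ − b·log₂ n₁ = 578 − 70.730 × 2.8074 = 379.436 ms.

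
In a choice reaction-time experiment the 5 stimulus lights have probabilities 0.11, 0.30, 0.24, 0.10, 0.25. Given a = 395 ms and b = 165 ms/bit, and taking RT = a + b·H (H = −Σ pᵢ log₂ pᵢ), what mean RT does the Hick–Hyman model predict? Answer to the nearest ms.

Entropy contributions −pᵢ log₂ pᵢ: 0.3503, 0.5211, 0.4941, 0.3322, 0.5000; sum H = 2.1977 bits.
RT = a + bH = 395 + 165·2.1977 = 757.62 ms.

758 ms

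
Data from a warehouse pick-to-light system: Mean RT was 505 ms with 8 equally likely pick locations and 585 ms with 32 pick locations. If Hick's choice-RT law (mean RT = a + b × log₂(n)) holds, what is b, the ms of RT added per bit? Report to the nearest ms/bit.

40 ms/bit

The slope on a log₂ axis is (585 − 505) / (5 − 3) = 40 ms/bit.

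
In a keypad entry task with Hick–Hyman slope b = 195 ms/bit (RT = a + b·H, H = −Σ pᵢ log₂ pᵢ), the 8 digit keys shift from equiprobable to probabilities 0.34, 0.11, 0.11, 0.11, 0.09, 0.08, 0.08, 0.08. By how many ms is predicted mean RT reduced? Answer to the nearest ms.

The RT saving is b·ΔH. Equiprobable H₀ = log₂(8) = 3.0000 bits; with the given probabilities H = 2.7672 bits.
b·(H₀ − H) = 195 × (3.0000 − 2.7672) = 45.39 ms.

45 ms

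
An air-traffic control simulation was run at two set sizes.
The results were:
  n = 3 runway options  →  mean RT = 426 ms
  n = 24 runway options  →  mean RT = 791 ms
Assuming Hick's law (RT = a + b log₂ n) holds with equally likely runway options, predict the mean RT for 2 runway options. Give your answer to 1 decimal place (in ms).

354.8 ms

With log₂ n on the abscissa the relation is linear; from the two conditions:
  b = (791 − 426) / (log₂ 24 − log₂ 3) = 365 / (4.5850 − 1.5850) = 121.667 ms/bit
  a = 426 − 121.667 × 1.5850 = 233.163 ms
Then RT(2) = 233.163 + 121.667 × log₂ 2 = 233.163 + 121.667 × 1 ≈ 354.830 ms.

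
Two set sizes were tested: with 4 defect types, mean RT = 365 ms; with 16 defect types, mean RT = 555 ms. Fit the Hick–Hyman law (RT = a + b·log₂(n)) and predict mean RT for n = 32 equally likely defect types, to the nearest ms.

Fit slope and intercept:
  b = (555 − 365) / (log₂ 16 − log₂ 4) = 190 / (4 − 2) = 95 ms/bit
  a = 365 − 95 × 2 = 175 ms
Then RT(32) = 175 + 95 × log₂ 32 = 175 + 95 × 5 ≈ 650.000 ms.

650 ms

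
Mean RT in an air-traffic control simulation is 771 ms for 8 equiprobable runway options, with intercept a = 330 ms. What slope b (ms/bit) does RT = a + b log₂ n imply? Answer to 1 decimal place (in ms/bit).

b = (771 − 330) / log₂(8) = 441 / 3 = 147.000 ms/bit.

147.0 ms/bit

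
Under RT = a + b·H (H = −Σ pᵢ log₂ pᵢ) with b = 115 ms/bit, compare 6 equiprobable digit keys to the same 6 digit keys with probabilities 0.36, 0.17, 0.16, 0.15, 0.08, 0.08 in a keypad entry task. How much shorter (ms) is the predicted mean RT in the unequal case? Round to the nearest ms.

23 ms

The RT saving is b·ΔH. Equiprobable H₀ = log₂(6) = 2.5850 bits; with the given probabilities H = 2.3818 bits.
b·(H₀ − H) = 115 × (2.5850 − 2.3818) = 23.37 ms.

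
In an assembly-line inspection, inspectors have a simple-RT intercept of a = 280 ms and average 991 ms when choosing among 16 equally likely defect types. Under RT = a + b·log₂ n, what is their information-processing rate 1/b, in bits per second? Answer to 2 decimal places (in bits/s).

5.63 bits/s

Choice component = 991 − 280 = 711 ms over log₂(16) = 4 bits.
b = 711 / 4 = 177.750 ms/bit, so 1/b = 5.626 bits/s.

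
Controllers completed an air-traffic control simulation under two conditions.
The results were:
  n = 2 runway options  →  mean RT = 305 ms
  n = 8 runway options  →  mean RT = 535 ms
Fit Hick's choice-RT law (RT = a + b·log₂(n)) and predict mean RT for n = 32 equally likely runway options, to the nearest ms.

Fit slope and intercept:
  b = (535 − 305) / (log₂ 8 − log₂ 2) = 230 / (3 − 1) = 115 ms/bit
  a = 305 − 115 × 1 = 190 ms
Then RT(32) = 190 + 115 × log₂ 32 = 190 + 115 × 5 ≈ 765.000 ms.

765 ms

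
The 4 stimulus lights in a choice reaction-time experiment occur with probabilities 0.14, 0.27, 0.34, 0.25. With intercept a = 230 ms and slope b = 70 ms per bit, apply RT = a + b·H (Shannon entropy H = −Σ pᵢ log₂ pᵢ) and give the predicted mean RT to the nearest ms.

366 ms

Entropy contributions −pᵢ log₂ pᵢ: 0.3971, 0.5100, 0.5292, 0.5000; sum H = 1.9363 bits.
RT = a + bH = 230 + 70·1.9363 = 365.54 ms.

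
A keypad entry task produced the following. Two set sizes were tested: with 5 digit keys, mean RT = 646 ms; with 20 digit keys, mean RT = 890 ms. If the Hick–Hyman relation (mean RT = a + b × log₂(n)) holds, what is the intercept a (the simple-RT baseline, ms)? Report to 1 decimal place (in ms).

362.7 ms

b = (RT₂ − RT₁)/(log₂ n₂ − log₂ n₁) = (890 − 646)/(4.3219 − 2.3219) = 122.000 ms/bit.
Intercept: a = 646 − 122.000·log₂(5) = 362.725 ms.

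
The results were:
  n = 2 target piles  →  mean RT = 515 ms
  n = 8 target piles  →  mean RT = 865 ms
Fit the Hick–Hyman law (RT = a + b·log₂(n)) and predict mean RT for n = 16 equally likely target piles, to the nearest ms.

1040 ms

Fit slope and intercept:
  b = (865 − 515) / (log₂ 8 − log₂ 2) = 350 / (3 − 1) = 175 ms/bit
  a = 515 − 175 × 1 = 340 ms
Then RT(16) = 340 + 175 × log₂ 16 = 340 + 175 × 4 ≈ 1040.000 ms.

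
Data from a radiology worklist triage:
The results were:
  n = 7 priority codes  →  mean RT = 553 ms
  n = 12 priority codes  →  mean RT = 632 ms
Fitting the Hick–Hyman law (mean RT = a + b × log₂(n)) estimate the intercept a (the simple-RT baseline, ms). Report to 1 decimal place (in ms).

Slope: b = (632 − 553) / (log₂ 12 − log₂ 7) = 79/0.7776 = 101.594 ms/bit.
Intercept: a = 553 − 101.594·log₂(7) = 267.791 ms.

267.8 ms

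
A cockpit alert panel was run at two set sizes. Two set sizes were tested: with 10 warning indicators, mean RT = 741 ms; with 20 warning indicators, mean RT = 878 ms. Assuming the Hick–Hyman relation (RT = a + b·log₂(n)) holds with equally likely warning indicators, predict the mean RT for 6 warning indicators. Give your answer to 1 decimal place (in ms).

Solve the two-equation system in a and b:
  b = (878 − 741) / (log₂ 20 − log₂ 10) = 137 / (4.3219 − 3.3219) = 137.000 ms/bit
  a = 741 − 137.000 × 3.3219 = 285.896 ms
Then RT(6) = 285.896 + 137.000 × log₂ 6 = 285.896 + 137.000 × 2.5850 ≈ 640.036 ms.

640.0 ms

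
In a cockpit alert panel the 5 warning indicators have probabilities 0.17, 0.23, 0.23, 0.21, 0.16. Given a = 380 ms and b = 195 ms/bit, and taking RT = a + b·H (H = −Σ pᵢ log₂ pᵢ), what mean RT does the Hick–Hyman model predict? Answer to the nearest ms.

830 ms

H = 0.17·log₂(1/0.17) + 0.23·log₂(1/0.23) + 0.23·log₂(1/0.23) + 0.21·log₂(1/0.21) + 0.16·log₂(1/0.16) = 2.3058 bits.
RT = 380 + 195 × 2.3058 = 829.62 ms.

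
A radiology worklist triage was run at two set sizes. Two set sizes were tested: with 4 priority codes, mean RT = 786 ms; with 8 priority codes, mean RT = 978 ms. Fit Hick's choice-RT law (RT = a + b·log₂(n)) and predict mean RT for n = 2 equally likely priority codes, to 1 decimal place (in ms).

594.0 ms

Fit slope and intercept:
  b = (978 − 786) / (log₂ 8 − log₂ 4) = 192 / (3 − 2) = 192.000 ms/bit
  a = 786 − 192.000 × 2 = 402.000 ms
Then RT(2) = 402.000 + 192.000 × log₂ 2 = 402.000 + 192.000 × 1 ≈ 594.000 ms.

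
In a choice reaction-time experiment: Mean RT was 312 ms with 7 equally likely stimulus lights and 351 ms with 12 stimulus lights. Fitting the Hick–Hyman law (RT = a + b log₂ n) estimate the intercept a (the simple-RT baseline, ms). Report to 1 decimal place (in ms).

Slope: b = (351 − 312) / (log₂ 12 − log₂ 7) = 39/0.7776 = 50.154 ms/bit.
a = RT₁ − b·log₂ n₁ = 312 − 50.154 × 2.8074 = 171.200 ms.

171.2 ms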